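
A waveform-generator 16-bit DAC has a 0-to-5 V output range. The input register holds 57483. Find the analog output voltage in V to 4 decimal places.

LSB = 5 V / 2^16 = 76.29 µV.
V_out = 0 + 57483 × 7.62939e-05 V = 4.3856 V.

4.3856 V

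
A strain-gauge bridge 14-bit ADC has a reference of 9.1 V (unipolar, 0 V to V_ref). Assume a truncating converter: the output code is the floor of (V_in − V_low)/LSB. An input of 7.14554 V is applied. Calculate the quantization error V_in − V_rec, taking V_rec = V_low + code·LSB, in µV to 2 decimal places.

62.71 µV

One LSB is 9.1 V / 16384 = 0.555 mV.
(V_in − V_low)/LSB = (7.14554 − 0)/0.00055542 = 12865.1129 → code 12865 (floor).
Code 12865 maps back to 0 + 12865×0.00055542 V = 7.1454773 V.
Error = 7.14554 − 7.1454773 = 6.27051e-05 V = 62.71 µV.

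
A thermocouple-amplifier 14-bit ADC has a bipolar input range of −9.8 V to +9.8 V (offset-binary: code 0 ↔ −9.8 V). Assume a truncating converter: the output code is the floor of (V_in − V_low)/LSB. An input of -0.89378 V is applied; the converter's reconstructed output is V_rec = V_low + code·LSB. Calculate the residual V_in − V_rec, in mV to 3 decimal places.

Step size: 19.6 V ÷ 2^14 = 1.196 mV.
(-0.89378 − (−9.8))/0.00119629 = 7444.8729; ⌊·⌋ gives code 7444.
Reconstructed: -0.89482422 V.
Error = -0.89378 − (−0.89482422) = 0.00104422 V = 1.044 mV.

1.044 mV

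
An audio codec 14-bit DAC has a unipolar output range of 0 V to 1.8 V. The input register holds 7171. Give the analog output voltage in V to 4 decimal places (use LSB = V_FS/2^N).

LSB = 1.8 V / 2^14 = 109.86 µV.
V_out = 0 + 7171 × 0.000109863 V = 0.78783 V.

0.7878 V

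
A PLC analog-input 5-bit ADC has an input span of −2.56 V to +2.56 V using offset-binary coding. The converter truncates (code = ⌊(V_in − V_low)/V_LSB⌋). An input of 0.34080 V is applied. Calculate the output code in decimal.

LSB = 5.12 V / 32 = 160.000 mV.
(0.34080 − (−2.56)) / 0.16 = 18.130 LSBs.
⌊·⌋(18.130) = 18.

code 18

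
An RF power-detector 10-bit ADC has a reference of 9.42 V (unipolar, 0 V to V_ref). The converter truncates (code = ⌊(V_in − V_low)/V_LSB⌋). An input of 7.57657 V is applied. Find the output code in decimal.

Full-scale span = 9.42 V; LSB = 9.42/2^10 = 9.199 mV.
Input sits at 823.610 steps above V_low.
⌊·⌋(823.610) = 823.

code 823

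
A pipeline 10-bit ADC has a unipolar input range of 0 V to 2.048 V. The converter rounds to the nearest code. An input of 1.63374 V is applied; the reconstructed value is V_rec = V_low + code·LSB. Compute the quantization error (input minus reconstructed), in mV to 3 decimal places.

Step size: 2.048 V ÷ 2^10 = 2.000 mV.
Scaled input = 816.8700 LSBs, so code = 817.
Code 817 maps back to 0 + 817×0.002 V = 1.634 V.
Error = 1.63374 − 1.634 = -0.00026 V = -0.260 mV.

-0.260 mV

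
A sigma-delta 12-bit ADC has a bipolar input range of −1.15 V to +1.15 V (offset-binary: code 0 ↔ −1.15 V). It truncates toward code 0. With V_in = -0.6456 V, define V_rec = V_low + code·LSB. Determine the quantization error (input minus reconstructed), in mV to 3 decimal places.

LSB = 2.3/2^12 = 0.562 mV.
(-0.6456 − (−1.15))/0.000561523 = 898.2706; ⌊·⌋ gives code 898.
V_rec = (−1.15) + 898·0.000561523 = -0.64575195 V.
Difference: 0.000151953 V → 0.152 mV.

0.152 mV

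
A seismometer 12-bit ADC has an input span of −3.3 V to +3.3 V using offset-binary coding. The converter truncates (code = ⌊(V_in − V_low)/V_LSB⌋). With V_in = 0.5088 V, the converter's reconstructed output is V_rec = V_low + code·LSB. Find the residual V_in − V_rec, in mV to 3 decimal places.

Step size: 6.6 V ÷ 2^12 = 1.611 mV.
Scaled input = 2363.7644 LSBs, so code = 2363.
Code 2363 maps back to (−3.3) + 2363×0.00161133 V = 0.50756836 V.
V_in − V_rec = 0.00123164 V = 1.232 mV.

1.232 mV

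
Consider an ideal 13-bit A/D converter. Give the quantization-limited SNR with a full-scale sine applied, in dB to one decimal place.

80.0 dB

SNR ≈ 6.02·N + 1.76 dB = 6.02·13 + 1.76 = 80.02 dB.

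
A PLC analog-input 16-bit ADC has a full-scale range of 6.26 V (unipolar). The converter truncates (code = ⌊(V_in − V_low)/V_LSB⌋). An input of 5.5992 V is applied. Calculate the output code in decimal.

code 58618

Full-scale span = 6.26 V; LSB = 6.26/2^16 = 95.52 µV.
Input sits at 58618.078 steps above V_low.
Floor → code 58618.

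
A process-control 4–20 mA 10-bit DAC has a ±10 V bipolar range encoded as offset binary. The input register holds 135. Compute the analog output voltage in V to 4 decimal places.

LSB = 20 V / 2^10 = 19.531 mV.
V_out = (−10) + 135 × 0.0195312 V = -7.36328 V.

-7.3633 V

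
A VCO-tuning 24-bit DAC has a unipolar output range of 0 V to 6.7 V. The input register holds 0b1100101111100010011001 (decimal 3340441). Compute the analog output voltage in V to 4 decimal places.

LSB = 6.7 V / 2^24 = 0.40 µV.
Code 0b1100101111100010011001 = 3340441 decimal.
V_out = 0 + 3340441 × 3.99351e-07 V = 1.33401 V.

1.3340 V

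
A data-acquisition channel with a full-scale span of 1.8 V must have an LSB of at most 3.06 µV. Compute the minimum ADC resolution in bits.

20 bits

Number of steps required ≥ 1.8 V / 3.06 µV = 588235.29.
Need 2^N ≥ 588235.29; 2^19 = 524288, 2^20 = 1048576.
Minimum N = 20.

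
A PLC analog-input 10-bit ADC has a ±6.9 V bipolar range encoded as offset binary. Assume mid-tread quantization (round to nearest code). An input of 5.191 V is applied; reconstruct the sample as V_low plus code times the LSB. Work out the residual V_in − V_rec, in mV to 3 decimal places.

2.523 mV

Step size: 13.8 V ÷ 2^10 = 13.477 mV.
(V_in − V_low)/LSB = (5.191 − (−6.9))/0.0134766 = 897.1872 → code 897 (round).
Code 897 maps back to (−6.9) + 897×0.0134766 V = 5.1884766 V.
Error = 5.191 − 5.1884766 = 0.00252344 V = 2.523 mV.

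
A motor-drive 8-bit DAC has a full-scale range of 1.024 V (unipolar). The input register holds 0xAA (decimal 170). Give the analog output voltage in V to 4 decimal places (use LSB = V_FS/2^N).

LSB = 1.024 V / 2^8 = 4.000 mV.
Code 0xAA = 170 decimal.
V_out = 0 + 170 × 0.004 V = 0.68 V.

0.6800 V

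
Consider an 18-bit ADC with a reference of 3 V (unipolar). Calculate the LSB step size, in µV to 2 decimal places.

11.44 µV

Full-scale span = 3 V.
LSB = 3 / 2^18 = 3 / 262144 = 1.14441e-05 V = 11.44 µV.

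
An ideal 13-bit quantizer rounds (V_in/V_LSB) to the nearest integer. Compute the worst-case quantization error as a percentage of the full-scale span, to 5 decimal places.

Rounding → worst-case error = ½ LSB = V_FS/2^14, so 100/16384 = 0.00610352 % of full scale.

0.00610 %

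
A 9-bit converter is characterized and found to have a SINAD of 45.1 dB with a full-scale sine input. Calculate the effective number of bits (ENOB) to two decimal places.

ENOB = (SINAD − 1.76) / 6.02 = (45.1 − 1.76)/6.02 = 7.199.

7.20 bits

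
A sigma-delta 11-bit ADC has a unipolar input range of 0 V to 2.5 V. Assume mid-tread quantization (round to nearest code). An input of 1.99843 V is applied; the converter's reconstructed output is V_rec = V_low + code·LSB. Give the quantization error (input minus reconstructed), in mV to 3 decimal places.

One LSB is 2.5 V / 2048 = 1.221 mV.
(1.99843 − 0)/0.0012207 = 1637.1139; round gives code 1637.
Reconstructed: 1.998291 V.
V_in − V_rec = 0.000138984 V = 0.139 mV.

0.139 mV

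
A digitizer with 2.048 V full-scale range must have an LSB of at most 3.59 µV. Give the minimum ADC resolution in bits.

20 bits

Number of steps required ≥ 2.048 V / 3.59 µV = 570473.54.
Need 2^N ≥ 570473.54; 2^19 = 524288, 2^20 = 1048576.
Minimum N = 20.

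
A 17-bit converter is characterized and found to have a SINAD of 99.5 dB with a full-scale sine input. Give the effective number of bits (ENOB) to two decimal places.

ENOB = (SINAD − 1.76) / 6.02 = (99.5 − 1.76)/6.02 = 16.236.

16.24 bits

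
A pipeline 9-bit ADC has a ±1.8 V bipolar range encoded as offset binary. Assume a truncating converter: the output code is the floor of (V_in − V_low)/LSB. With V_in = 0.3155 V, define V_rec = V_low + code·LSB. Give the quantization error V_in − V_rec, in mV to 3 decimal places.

One LSB is 3.6 V / 512 = 7.031 mV.
(V_in − V_low)/LSB = (0.3155 − (−1.8))/0.00703125 = 300.8711 → code 300 (floor).
Reconstructed: 0.309375 V.
Error = 0.3155 − 0.309375 = 0.006125 V = 6.125 mV.

6.125 mV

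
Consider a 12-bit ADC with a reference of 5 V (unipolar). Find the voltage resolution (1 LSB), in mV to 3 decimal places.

Full-scale span = 5 V.
LSB = 5 / 2^12 = 5 / 4096 = 0.0012207 V = 1.221 mV.

1.221 mV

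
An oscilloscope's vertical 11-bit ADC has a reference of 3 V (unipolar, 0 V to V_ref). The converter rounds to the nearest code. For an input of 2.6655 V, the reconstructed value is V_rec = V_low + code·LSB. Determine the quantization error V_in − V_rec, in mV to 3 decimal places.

-0.516 mV

LSB = 3/2^11 = 1.465 mV.
(V_in − V_low)/LSB = (2.6655 − 0)/0.00146484 = 1819.6480 → code 1820 (round).
Code 1820 maps back to 0 + 1820×0.00146484 V = 2.6660156 V.
Difference: -0.000515625 V → -0.516 mV.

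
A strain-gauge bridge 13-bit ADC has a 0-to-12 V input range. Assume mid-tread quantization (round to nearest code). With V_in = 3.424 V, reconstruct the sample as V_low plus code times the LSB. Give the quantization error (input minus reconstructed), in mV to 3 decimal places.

Step size: 12 V ÷ 2^13 = 1.465 mV.
Scaled input = 2337.4507 LSBs, so code = 2337.
V_rec = 0 + 2337·0.00146484 = 3.4233398 V.
Error = 3.424 − 3.4233398 = 0.000660156 V = 0.660 mV.

0.660 mV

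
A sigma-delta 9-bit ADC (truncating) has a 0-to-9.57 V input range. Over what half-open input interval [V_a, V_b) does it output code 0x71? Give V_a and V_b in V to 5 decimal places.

[2.11213 V, 2.13082 V)

LSB = 9.57/2^9 = 18.691 mV.
Code 0x71 = 113 decimal.
V_a = V_low + 113·LSB = 2.11213 V; V_b = V_low + 114·LSB = 2.13082 V.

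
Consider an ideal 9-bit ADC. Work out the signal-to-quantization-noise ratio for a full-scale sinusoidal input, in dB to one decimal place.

SNR ≈ 6.02·N + 1.76 dB = 6.02·9 + 1.76 = 55.94 dB.

55.9 dB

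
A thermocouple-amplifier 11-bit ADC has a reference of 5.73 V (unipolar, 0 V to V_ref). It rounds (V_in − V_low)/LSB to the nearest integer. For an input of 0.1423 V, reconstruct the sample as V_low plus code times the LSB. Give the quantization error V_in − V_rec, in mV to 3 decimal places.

-0.390 mV

LSB = 5.73/2^11 = 2.798 mV.
Scaled input = 50.8605 LSBs, so code = 51.
Code 51 maps back to 0 + 51×0.00279785 V = 0.14269043 V.
Difference: -0.00039043 V → -0.390 mV.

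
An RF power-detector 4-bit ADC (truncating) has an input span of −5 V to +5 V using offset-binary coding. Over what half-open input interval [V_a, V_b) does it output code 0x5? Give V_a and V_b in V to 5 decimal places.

[-1.87500 V, -1.25000 V)

LSB = 10/2^4 = 0.6250 V.
Code 0x5 = 5 decimal.
V_a = V_low + 5·LSB = -1.875 V; V_b = V_low + 6·LSB = -1.25 V.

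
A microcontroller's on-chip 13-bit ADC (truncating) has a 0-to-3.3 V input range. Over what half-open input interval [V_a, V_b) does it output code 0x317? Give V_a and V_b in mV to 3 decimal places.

LSB = 3.3/2^13 = 402.83 µV.
Code 0x317 = 791 decimal.
V_a = V_low + 791·LSB = 0.31864 V; V_b = V_low + 792·LSB = 0.319043 V.

[318.640 mV, 319.043 mV)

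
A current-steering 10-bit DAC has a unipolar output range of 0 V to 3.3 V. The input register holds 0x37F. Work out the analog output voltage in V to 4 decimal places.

LSB = 3.3 V / 2^10 = 3.223 mV.
Code 0x37F = 895 decimal.
V_out = 0 + 895 × 0.00322266 V = 2.88428 V.

2.8843 V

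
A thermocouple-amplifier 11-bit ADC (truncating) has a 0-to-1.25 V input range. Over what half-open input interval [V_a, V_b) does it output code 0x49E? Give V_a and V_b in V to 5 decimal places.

LSB = 1.25/2^11 = 0.610 mV.
Code 0x49E = 1182 decimal.
V_a = V_low + 1182·LSB = 0.721436 V; V_b = V_low + 1183·LSB = 0.722046 V.

[0.72144 V, 0.72205 V)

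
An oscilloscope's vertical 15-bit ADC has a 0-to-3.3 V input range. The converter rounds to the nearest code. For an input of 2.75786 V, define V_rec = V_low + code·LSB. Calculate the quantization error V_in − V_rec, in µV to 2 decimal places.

-28.79 µV

Step size: 3.3 V ÷ 2^15 = 100.71 µV.
(V_in − V_low)/LSB = (2.75786 − 0)/0.000100708 = 27384.7141 → code 27385 (round).
Reconstructed: 2.7578888 V.
Error = 2.75786 − 2.7578888 = -2.87939e-05 V = -28.79 µV.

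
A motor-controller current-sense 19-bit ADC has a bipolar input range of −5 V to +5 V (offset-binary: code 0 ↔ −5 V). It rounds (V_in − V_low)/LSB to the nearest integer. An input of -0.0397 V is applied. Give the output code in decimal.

code 260063

LSB = 10 V / 524288 = 19.07 µV.
(V_in − V_low)/LSB = (-0.0397 − (−5)) / 1.90735e-05 = 260062.577.
round(260062.577) = 260063.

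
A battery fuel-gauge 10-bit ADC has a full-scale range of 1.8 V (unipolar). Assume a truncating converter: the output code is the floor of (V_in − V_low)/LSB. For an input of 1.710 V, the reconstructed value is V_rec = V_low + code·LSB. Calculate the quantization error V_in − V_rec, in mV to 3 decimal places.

1.406 mV

LSB = 1.8/2^10 = 1.758 mV.
Scaled input = 972.8000 LSBs, so code = 972.
V_rec = 0 + 972·0.00175781 = 1.7085937 V.
V_in − V_rec = 0.00140625 V = 1.406 mV.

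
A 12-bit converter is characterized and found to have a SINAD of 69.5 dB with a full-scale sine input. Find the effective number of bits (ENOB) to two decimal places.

ENOB = (SINAD − 1.76) / 6.02 = (69.5 − 1.76)/6.02 = 11.252.

11.25 bits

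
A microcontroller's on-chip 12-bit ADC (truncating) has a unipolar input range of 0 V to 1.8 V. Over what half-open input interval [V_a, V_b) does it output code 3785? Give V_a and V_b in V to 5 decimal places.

LSB = 1.8/2^12 = 439.45 µV.
V_a = V_low + 3785·LSB = 1.66333 V; V_b = V_low + 3786·LSB = 1.66377 V.

[1.66333 V, 1.66377 V)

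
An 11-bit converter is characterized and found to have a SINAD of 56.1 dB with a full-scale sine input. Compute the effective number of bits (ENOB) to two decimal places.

ENOB = (SINAD − 1.76) / 6.02 = (56.1 − 1.76)/6.02 = 9.027.

9.03 bits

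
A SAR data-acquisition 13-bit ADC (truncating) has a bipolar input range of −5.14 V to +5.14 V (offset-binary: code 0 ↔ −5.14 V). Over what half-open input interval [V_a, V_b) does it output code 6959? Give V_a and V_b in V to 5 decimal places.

[3.59273 V, 3.59398 V)

LSB = 10.28/2^13 = 1.255 mV.
V_a = V_low + 6959·LSB = 3.59273 V; V_b = V_low + 6960·LSB = 3.59398 V.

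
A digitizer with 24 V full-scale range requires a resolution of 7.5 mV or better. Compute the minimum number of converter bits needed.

12 bits

Number of steps required ≥ 24 V / 7.5 mV = 3200.00.
Need 2^N ≥ 3200.00; 2^11 = 2048, 2^12 = 4096.
Minimum N = 12.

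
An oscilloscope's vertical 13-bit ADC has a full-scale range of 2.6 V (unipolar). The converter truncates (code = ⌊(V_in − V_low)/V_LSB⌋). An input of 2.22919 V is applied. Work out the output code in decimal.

code 7023

Full-scale span = 2.6 V; LSB = 2.6/2^13 = 317.38 µV.
(V_in − V_low)/LSB = (2.22919 − 0) / 0.000317383 = 7023.663.
Floor → code 7023.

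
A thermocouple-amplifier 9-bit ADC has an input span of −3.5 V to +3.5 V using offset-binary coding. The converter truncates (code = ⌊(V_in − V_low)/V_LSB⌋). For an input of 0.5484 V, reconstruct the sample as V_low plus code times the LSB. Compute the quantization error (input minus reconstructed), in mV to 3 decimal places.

1.525 mV

LSB = 7/2^9 = 13.672 mV.
(V_in − V_low)/LSB = (0.5484 − (−3.5))/0.0136719 = 296.1115 → code 296 (floor).
Code 296 maps back to (−3.5) + 296×0.0136719 V = 0.546875 V.
Error = 0.5484 − 0.546875 = 0.001525 V = 1.525 mV.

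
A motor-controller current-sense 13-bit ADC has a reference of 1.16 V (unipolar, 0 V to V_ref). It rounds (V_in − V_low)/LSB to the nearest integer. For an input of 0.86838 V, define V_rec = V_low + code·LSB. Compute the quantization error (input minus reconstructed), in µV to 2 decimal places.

-62.38 µV

Step size: 1.16 V ÷ 2^13 = 141.60 µV.
(0.86838 − 0)/0.000141602 = 6132.5594; round gives code 6133.
Reconstructed: 0.86844238 V.
Difference: -6.23828e-05 V → -62.38 µV.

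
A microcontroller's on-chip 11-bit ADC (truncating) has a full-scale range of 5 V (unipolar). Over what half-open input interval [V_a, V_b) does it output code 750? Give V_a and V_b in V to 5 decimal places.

LSB = 5/2^11 = 2.441 mV.
V_a = V_low + 750·LSB = 1.83105 V; V_b = V_low + 751·LSB = 1.8335 V.

[1.83105 V, 1.83350 V)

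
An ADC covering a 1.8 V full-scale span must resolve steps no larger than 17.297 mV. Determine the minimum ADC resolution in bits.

Number of steps required ≥ 1.8 V / 17.297 mV = 104.06.
Need 2^N ≥ 104.06; 2^6 = 64, 2^7 = 128.
Minimum N = 7.

7 bits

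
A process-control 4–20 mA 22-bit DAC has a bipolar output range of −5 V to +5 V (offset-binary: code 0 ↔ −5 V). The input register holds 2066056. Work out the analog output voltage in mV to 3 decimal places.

LSB = 10 V / 2^22 = 2.38 µV.
V_out = (−5) + 2066056 × 2.38419e-06 V = -0.0741386 V.
= -74.139 mV.

-74.139 mV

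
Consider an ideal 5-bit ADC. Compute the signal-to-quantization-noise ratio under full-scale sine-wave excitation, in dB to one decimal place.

31.9 dB

SNR ≈ 6.02·N + 1.76 dB = 6.02·5 + 1.76 = 31.86 dB.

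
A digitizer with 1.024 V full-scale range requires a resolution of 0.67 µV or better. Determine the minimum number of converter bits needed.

Number of steps required ≥ 1.024 V / 0.67 µV = 1528358.21.
Need 2^N ≥ 1528358.21; 2^20 = 1048576, 2^21 = 2097152.
Minimum N = 21.

21 bits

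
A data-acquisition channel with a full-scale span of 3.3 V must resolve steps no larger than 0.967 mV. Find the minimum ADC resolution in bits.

Number of steps required ≥ 3.3 V / 0.967 mV = 3412.62.
Need 2^N ≥ 3412.62; 2^11 = 2048, 2^12 = 4096.
Minimum N = 12.

12 bits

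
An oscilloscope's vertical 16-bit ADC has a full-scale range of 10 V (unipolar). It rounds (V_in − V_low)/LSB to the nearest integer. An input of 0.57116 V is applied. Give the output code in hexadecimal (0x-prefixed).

code 0xE9F (decimal 3743)

With 65536 levels over 10 V, one step is 152.59 µV.
(0.57116 − 0) / 0.000152588 = 3743.154 LSBs.
Round → code 3743.
In hexadecimal (0x-prefixed): 0xE9F.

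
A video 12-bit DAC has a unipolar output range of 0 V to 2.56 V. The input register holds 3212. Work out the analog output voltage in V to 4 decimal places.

LSB = 2.56 V / 2^12 = 0.625 mV.
V_out = 0 + 3212 × 0.000625 V = 2.0075 V.

2.0075 V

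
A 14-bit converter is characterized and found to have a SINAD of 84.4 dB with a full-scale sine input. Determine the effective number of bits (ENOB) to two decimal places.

ENOB = (SINAD − 1.76) / 6.02 = (84.4 − 1.76)/6.02 = 13.728.

13.73 bits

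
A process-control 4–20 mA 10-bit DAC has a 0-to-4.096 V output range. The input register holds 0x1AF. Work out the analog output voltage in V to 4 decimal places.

LSB = 4.096 V / 2^10 = 4.000 mV.
Code 0x1AF = 431 decimal.
V_out = 0 + 431 × 0.004 V = 1.724 V.

1.7240 V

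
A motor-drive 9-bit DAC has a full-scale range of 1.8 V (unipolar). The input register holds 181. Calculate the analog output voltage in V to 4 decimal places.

0.6363 V

LSB = 1.8 V / 2^9 = 3.516 mV.
V_out = 0 + 181 × 0.00351563 V = 0.636328 V.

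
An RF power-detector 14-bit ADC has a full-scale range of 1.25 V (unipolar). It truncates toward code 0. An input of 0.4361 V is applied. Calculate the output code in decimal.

LSB = 1.25 V / 16384 = 76.29 µV.
(V_in − V_low)/LSB = (0.4361 − 0) / 7.62939e-05 = 5716.050.
⌊·⌋(5716.050) = 5716.

code 5716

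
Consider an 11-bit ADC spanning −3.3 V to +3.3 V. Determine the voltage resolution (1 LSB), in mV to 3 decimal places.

Full-scale span = 6.6 V.
LSB = 6.6 / 2^11 = 6.6 / 2048 = 0.00322266 V = 3.223 mV.

3.223 mV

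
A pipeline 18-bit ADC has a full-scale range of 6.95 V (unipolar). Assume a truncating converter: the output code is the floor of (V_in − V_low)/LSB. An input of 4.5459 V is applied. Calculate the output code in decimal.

Full-scale span = 6.95 V; LSB = 6.95/2^18 = 26.51 µV.
Input sits at 171464.807 steps above V_low.
So the output code is 171464.

code 171464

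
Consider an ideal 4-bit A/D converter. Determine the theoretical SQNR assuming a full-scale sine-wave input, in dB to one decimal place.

25.8 dB

SNR ≈ 6.02·N + 1.76 dB = 6.02·4 + 1.76 = 25.84 dB.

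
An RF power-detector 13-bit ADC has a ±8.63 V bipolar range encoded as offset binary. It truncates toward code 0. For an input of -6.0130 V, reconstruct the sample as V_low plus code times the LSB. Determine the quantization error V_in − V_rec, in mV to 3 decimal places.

One LSB is 17.26 V / 8192 = 2.107 mV.
(-6.0130 − (−8.63))/0.00210693 = 1242.0895; ⌊·⌋ gives code 1242.
V_rec = (−8.63) + 1242·0.00210693 = -6.0131885 V.
Difference: 0.000188477 V → 0.188 mV.

0.188 mV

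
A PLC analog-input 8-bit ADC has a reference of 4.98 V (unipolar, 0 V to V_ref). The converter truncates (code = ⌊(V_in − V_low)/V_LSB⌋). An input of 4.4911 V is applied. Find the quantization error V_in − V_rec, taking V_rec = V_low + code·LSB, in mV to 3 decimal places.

LSB = 4.98/2^8 = 19.453 mV.
(V_in − V_low)/LSB = (4.4911 − 0)/0.0194531 = 230.8678 → code 230 (floor).
V_rec = 0 + 230·0.0194531 = 4.4742188 V.
V_in − V_rec = 0.0168813 V = 16.881 mV.

16.881 mV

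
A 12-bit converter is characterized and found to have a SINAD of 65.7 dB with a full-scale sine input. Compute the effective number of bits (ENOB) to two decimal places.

10.62 bits

ENOB = (SINAD − 1.76) / 6.02 = (65.7 − 1.76)/6.02 = 10.621.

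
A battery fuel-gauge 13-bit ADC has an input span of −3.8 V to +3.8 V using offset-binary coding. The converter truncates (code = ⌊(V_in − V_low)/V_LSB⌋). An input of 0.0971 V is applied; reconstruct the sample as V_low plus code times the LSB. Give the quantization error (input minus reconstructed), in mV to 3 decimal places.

One LSB is 7.6 V / 8192 = 0.928 mV.
(V_in − V_low)/LSB = (0.0971 − (−3.8))/0.000927734 = 4200.6636 → code 4200 (floor).
V_rec = (−3.8) + 4200·0.000927734 = 0.096484375 V.
Error = 0.0971 − 0.096484375 = 0.000615625 V = 0.616 mV.

0.616 mV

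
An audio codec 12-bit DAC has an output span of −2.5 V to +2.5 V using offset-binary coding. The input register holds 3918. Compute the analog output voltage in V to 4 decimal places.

LSB = 5 V / 2^12 = 1.221 mV.
V_out = (−2.5) + 3918 × 0.0012207 V = 2.28271 V.

2.2827 V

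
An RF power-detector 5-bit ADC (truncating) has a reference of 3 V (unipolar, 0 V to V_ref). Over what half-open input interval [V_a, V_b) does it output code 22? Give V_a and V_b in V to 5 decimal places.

[2.06250 V, 2.15625 V)

LSB = 3/2^5 = 93.750 mV.
V_a = V_low + 22·LSB = 2.0625 V; V_b = V_low + 23·LSB = 2.15625 V.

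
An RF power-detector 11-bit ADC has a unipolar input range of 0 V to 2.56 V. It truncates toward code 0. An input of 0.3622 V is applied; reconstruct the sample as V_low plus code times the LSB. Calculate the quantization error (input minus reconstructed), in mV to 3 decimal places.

0.950 mV

Step size: 2.56 V ÷ 2^11 = 1.250 mV.
(0.3622 − 0)/0.00125 = 289.7600; ⌊·⌋ gives code 289.
V_rec = 0 + 289·0.00125 = 0.36125 V.
V_in − V_rec = 0.00095 V = 0.950 mV.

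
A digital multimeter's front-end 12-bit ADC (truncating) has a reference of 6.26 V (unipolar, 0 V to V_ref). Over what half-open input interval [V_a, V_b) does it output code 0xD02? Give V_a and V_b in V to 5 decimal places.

LSB = 6.26/2^12 = 1.528 mV.
Code 0xD02 = 3330 decimal.
V_a = V_low + 3330·LSB = 5.08931 V; V_b = V_low + 3331·LSB = 5.09083 V.

[5.08931 V, 5.09083 V)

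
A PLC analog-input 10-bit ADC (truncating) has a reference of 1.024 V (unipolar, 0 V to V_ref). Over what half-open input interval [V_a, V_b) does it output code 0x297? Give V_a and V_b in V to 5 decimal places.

[0.66300 V, 0.66400 V)

LSB = 1.024/2^10 = 1.000 mV.
Code 0x297 = 663 decimal.
V_a = V_low + 663·LSB = 0.663 V; V_b = V_low + 664·LSB = 0.664 V.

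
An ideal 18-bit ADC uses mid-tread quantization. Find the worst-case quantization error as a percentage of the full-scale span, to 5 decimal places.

Rounding → worst-case error = ½ LSB = V_FS/2^19, so 100/524288 = 0.000190735 % of full scale.

0.00019 %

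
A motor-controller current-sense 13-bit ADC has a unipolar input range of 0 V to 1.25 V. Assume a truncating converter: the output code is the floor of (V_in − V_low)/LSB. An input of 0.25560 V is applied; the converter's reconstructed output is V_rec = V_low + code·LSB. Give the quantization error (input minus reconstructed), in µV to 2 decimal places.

15.28 µV

Step size: 1.25 V ÷ 2^13 = 152.59 µV.
(0.25560 − 0)/0.000152588 = 1675.1002; ⌊·⌋ gives code 1675.
V_rec = 0 + 1675·0.000152588 = 0.25558472 V.
V_in − V_rec = 1.52832e-05 V = 15.28 µV.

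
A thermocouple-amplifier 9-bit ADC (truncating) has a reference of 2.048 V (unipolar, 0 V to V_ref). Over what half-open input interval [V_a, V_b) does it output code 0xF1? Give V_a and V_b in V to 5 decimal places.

LSB = 2.048/2^9 = 4.000 mV.
Code 0xF1 = 241 decimal.
V_a = V_low + 241·LSB = 0.964 V; V_b = V_low + 242·LSB = 0.968 V.

[0.96400 V, 0.96800 V)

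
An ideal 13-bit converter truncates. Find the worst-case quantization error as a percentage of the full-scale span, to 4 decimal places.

Truncating → worst-case error = 1 LSB = V_FS/2^13, so 100/8192 = 0.012207 % of full scale.

0.0122 %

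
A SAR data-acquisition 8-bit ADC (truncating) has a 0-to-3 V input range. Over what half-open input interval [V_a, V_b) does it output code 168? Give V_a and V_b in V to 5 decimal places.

LSB = 3/2^8 = 11.719 mV.
V_a = V_low + 168·LSB = 1.96875 V; V_b = V_low + 169·LSB = 1.98047 V.

[1.96875 V, 1.98047 V)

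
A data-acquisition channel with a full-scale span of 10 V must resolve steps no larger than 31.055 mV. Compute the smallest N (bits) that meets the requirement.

9 bits

Number of steps required ≥ 10 V / 31.055 mV = 322.01.
Need 2^N ≥ 322.01; 2^8 = 256, 2^9 = 512.
Minimum N = 9.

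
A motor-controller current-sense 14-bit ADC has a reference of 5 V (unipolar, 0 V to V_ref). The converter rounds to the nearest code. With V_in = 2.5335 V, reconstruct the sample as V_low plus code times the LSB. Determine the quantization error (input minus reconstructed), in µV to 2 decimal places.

LSB = 5/2^14 = 305.18 µV.
Scaled input = 8301.7728 LSBs, so code = 8302.
Code 8302 maps back to 0 + 8302×0.000305176 V = 2.5335693 V.
Difference: -6.93359e-05 V → -69.34 µV.

-69.34 µV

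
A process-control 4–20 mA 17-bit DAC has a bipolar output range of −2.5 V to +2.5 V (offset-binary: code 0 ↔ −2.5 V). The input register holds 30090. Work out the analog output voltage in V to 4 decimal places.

LSB = 5 V / 2^17 = 38.15 µV.
V_out = (−2.5) + 30090 × 3.8147e-05 V = -1.35216 V.

-1.3522 V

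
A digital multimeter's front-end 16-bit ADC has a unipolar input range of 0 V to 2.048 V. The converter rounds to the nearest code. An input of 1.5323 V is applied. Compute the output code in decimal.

code 49034

LSB = 2.048 V / 65536 = 31.25 µV.
(V_in − V_low)/LSB = (1.5323 − 0) / 3.125e-05 = 49033.600.
Round → code 49034.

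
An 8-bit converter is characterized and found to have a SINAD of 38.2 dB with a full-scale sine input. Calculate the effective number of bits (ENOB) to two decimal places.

ENOB = (SINAD − 1.76) / 6.02 = (38.2 − 1.76)/6.02 = 6.053.

6.05 bits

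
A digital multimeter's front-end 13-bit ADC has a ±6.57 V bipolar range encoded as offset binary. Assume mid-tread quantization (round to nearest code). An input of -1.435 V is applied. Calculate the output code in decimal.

code 3201

LSB = 13.14 V / 8192 = 1.604 mV.
(-1.435 − (−6.57)) / 0.001604 = 3201.364 LSBs.
Round → code 3201.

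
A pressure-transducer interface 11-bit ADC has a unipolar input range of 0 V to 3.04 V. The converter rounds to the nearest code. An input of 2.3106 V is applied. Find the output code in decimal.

With 2048 levels over 3.04 V, one step is 1.484 mV.
(2.3106 − 0) / 0.00148438 = 1556.615 LSBs.
So the output code is 1557.

code 1557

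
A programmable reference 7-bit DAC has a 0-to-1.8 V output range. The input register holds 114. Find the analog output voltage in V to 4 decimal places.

1.6031 V

LSB = 1.8 V / 2^7 = 14.062 mV.
V_out = 0 + 114 × 0.0140625 V = 1.60312 V.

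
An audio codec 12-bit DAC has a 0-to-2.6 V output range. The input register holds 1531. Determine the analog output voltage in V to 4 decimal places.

0.9718 V

LSB = 2.6 V / 2^12 = 0.635 mV.
V_out = 0 + 1531 × 0.000634766 V = 0.971826 V.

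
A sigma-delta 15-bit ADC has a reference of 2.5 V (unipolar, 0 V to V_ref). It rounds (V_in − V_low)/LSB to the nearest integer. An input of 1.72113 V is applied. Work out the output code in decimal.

LSB = 2.5 V / 32768 = 76.29 µV.
Input sits at 22559.195 steps above V_low.
So the output code is 22559.

code 22559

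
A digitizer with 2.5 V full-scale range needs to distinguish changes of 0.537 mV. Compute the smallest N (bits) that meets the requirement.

13 bits

Number of steps required ≥ 2.5 V / 0.537 mV = 4655.49.
Need 2^N ≥ 4655.49; 2^12 = 4096, 2^13 = 8192.
Minimum N = 13.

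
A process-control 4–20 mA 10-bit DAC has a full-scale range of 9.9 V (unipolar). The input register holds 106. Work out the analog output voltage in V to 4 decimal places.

LSB = 9.9 V / 2^10 = 9.668 mV.
V_out = 0 + 106 × 0.00966797 V = 1.0248 V.

1.0248 V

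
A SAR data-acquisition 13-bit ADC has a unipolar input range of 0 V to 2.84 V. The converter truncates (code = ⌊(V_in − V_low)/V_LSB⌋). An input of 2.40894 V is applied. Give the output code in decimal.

LSB = 2.84 V / 8192 = 346.68 µV.
(V_in − V_low)/LSB = (2.40894 − 0) / 0.00034668 = 6948.604.
So the output code is 6948.

code 6948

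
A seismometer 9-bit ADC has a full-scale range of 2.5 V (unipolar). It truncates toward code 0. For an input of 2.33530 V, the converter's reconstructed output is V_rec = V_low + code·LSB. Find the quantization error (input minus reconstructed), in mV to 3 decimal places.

One LSB is 2.5 V / 512 = 4.883 mV.
(2.33530 − 0)/0.00488281 = 478.2694; ⌊·⌋ gives code 478.
Code 478 maps back to 0 + 478×0.00488281 V = 2.3339844 V.
Difference: 0.00131562 V → 1.316 mV.

1.316 mV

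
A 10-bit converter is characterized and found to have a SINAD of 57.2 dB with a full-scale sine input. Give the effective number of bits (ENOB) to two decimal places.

9.21 bits

ENOB = (SINAD − 1.76) / 6.02 = (57.2 − 1.76)/6.02 = 9.209.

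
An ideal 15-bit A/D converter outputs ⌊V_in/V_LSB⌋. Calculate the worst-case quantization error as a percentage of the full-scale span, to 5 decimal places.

Truncating → worst-case error = 1 LSB = V_FS/2^15, so 100/32768 = 0.00305176 % of full scale.

0.00305 %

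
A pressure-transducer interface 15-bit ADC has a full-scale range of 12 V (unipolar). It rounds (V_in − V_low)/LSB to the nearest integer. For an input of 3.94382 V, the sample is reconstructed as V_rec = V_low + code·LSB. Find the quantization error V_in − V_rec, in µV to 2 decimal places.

One LSB is 12 V / 32768 = 366.21 µV.
(3.94382 − 0)/0.000366211 = 10769.2578; round gives code 10769.
Reconstructed: 3.9437256 V.
V_in − V_rec = 9.44141e-05 V = 94.41 µV.

94.41 µV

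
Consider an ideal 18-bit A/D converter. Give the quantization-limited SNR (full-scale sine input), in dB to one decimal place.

110.1 dB

SNR ≈ 6.02·N + 1.76 dB = 6.02·18 + 1.76 = 110.12 dB.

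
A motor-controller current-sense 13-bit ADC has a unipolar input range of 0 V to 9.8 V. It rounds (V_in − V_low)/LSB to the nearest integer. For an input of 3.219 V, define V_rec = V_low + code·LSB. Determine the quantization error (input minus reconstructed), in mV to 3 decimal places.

Step size: 9.8 V ÷ 2^13 = 1.196 mV.
Scaled input = 2690.8212 LSBs, so code = 2691.
V_rec = 0 + 2691·0.00119629 = 3.2192139 V.
Difference: -0.000213867 V → -0.214 mV.

-0.214 mV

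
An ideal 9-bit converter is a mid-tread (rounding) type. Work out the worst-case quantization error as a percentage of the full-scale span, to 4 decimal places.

Rounding → worst-case error = ½ LSB = V_FS/2^10, so 100/1024 = 0.0976562 % of full scale.

0.0977 %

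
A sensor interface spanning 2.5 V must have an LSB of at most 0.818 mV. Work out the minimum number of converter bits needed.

Number of steps required ≥ 2.5 V / 0.818 mV = 3056.23.
Need 2^N ≥ 3056.23; 2^11 = 2048, 2^12 = 4096.
Minimum N = 12.

12 bits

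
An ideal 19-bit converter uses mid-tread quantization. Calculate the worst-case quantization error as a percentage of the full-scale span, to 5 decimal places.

0.00010 %

Rounding → worst-case error = ½ LSB = V_FS/2^20, so 100/1048576 = 9.53674e-05 % of full scale.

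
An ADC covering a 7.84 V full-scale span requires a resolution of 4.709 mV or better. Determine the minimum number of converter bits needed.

Number of steps required ≥ 7.84 V / 4.709 mV = 1664.90.
Need 2^N ≥ 1664.90; 2^10 = 1024, 2^11 = 2048.
Minimum N = 11.

11 bits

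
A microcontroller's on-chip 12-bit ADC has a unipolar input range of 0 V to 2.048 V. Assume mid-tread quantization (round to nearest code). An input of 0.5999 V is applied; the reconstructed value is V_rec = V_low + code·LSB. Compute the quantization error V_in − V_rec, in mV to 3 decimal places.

Step size: 2.048 V ÷ 2^12 = 0.500 mV.
Scaled input = 1199.8000 LSBs, so code = 1200.
Code 1200 maps back to 0 + 1200×0.0005 V = 0.6 V.
V_in − V_rec = -0.0001 V = -0.100 mV.

-0.100 mV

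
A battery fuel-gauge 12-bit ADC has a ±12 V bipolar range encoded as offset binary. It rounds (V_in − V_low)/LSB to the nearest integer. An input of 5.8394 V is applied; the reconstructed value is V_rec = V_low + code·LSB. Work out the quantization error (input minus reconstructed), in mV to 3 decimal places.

LSB = 24/2^12 = 5.859 mV.
Scaled input = 3044.5909 LSBs, so code = 3045.
Code 3045 maps back to (−12) + 3045×0.00585938 V = 5.8417969 V.
Difference: -0.00239688 V → -2.397 mV.

-2.397 mV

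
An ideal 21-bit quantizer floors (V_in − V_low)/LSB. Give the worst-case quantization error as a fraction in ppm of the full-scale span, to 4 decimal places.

Truncating → worst-case error = 1 LSB = V_FS/2^21, so 1e+06/2097152 = 0.476837 ppm of full scale.

0.4768 ppm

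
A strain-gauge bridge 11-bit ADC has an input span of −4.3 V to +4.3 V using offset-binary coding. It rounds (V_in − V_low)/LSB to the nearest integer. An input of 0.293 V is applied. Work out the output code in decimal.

code 1094

Full-scale span = 8.6 V; LSB = 8.6/2^11 = 4.199 mV.
(0.293 − (−4.3)) / 0.00419922 = 1093.775 LSBs.
Round → code 1094.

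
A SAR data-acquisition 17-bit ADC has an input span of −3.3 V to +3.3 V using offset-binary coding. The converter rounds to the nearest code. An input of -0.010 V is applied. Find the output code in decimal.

LSB = 6.6 V / 131072 = 50.35 µV.
(-0.010 − (−3.3)) / 5.0354e-05 = 65337.406 LSBs.
round(65337.406) = 65337.

code 65337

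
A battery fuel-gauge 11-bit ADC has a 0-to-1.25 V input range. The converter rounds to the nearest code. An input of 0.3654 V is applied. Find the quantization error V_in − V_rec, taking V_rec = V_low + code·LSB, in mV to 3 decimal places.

-0.201 mV

Step size: 1.25 V ÷ 2^11 = 0.610 mV.
(V_in − V_low)/LSB = (0.3654 − 0)/0.000610352 = 598.6714 → code 599 (round).
Reconstructed: 0.36560059 V.
Error = 0.3654 − 0.36560059 = -0.000200586 V = -0.201 mV.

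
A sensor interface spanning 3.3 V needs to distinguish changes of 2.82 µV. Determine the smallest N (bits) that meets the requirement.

Number of steps required ≥ 3.3 V / 2.82 µV = 1170212.77.
Need 2^N ≥ 1170212.77; 2^20 = 1048576, 2^21 = 2097152.
Minimum N = 21.

21 bits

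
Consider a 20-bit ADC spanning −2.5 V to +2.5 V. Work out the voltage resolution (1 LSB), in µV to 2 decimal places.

4.77 µV

Full-scale span = 5 V.
LSB = 5 / 2^20 = 5 / 1048576 = 4.76837e-06 V = 4.77 µV.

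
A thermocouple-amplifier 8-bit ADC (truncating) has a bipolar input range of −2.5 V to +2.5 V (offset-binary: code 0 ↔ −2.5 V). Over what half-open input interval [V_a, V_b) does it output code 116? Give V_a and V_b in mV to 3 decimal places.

[-234.375 mV, -214.844 mV)

LSB = 5/2^8 = 19.531 mV.
V_a = V_low + 116·LSB = -0.234375 V; V_b = V_low + 117·LSB = -0.214844 V.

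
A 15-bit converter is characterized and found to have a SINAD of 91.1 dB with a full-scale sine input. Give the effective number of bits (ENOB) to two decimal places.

14.84 bits

ENOB = (SINAD − 1.76) / 6.02 = (91.1 − 1.76)/6.02 = 14.841.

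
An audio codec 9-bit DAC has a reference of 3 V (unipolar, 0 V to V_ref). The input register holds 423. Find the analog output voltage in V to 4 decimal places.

2.4785 V

LSB = 3 V / 2^9 = 5.859 mV.
V_out = 0 + 423 × 0.00585938 V = 2.47852 V.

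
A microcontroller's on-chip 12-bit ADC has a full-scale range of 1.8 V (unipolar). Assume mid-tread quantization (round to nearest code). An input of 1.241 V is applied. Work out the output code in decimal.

With 4096 levels over 1.8 V, one step is 439.45 µV.
(1.241 − 0) / 0.000439453 = 2823.964 LSBs.
Round → code 2824.

code 2824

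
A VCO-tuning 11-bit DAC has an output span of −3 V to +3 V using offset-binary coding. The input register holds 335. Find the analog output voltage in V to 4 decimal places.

LSB = 6 V / 2^11 = 2.930 mV.
V_out = (−3) + 335 × 0.00292969 V = -2.01855 V.

-2.0186 V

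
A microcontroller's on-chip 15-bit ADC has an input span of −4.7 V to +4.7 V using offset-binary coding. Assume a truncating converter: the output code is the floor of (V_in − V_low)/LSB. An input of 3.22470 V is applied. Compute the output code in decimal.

LSB = 9.4 V / 32768 = 286.87 µV.
(3.22470 − (−4.7)) / 0.000286865 = 27625.167 LSBs.
Floor → code 27625.

code 27625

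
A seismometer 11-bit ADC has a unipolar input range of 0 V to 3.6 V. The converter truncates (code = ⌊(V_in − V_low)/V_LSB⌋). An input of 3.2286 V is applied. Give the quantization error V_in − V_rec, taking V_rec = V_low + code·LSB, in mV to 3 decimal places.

1.256 mV

Step size: 3.6 V ÷ 2^11 = 1.758 mV.
(V_in − V_low)/LSB = (3.2286 − 0)/0.00175781 = 1836.7147 → code 1836 (floor).
V_rec = 0 + 1836·0.00175781 = 3.2273438 V.
Error = 3.2286 − 3.2273438 = 0.00125625 V = 1.256 mV.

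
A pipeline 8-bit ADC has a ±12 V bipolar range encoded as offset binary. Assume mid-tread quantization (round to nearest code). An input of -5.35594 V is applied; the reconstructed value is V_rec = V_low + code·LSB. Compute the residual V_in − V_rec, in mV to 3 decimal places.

Step size: 24 V ÷ 2^8 = 93.750 mV.
Scaled input = 70.8700 LSBs, so code = 71.
Code 71 maps back to (−12) + 71×0.09375 V = -5.34375 V.
Difference: -0.01219 V → -12.190 mV.

-12.190 mV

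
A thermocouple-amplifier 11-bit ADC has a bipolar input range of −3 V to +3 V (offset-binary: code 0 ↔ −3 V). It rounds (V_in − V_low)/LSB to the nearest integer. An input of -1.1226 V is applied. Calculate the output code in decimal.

code 641

Full-scale span = 6 V; LSB = 6/2^11 = 2.930 mV.
(-1.1226 − (−3)) / 0.00292969 = 640.819 LSBs.
round(640.819) = 641.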